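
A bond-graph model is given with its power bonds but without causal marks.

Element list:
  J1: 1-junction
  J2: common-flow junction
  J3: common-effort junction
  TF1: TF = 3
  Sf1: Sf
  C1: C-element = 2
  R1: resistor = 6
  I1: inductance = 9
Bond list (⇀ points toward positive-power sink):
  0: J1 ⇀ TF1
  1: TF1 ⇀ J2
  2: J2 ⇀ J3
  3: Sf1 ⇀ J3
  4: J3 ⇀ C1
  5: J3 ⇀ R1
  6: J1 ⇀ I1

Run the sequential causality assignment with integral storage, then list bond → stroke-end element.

b0 stroke at J1
b1 stroke at TF1
b2 stroke at J2
b3 stroke at Sf1
b4 stroke at J3
b5 stroke at R1
b6 stroke at I1

β3 stroke at Sf1  (Sf1: flow source, stroke at near end)
β4 stroke at J3  (prefer integral on C1)
β2 stroke at J2  (J3 effort already set via bond 4)
β5 stroke at R1  (common-e at J3 fixed by 4)
β1 stroke at TF1  (only one flow-in slot at J2)
β0 stroke at J1  (TF1 one-in-one-out from 1)
β6 stroke at I1  (J1 needs exactly one f-in)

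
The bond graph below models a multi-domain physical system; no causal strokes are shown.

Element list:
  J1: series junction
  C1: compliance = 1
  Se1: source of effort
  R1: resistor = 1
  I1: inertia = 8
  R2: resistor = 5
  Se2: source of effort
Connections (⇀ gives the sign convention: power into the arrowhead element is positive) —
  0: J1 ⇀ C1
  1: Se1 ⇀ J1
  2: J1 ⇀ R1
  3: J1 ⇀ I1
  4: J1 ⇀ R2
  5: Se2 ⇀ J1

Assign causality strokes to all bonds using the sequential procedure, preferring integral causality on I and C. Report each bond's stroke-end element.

bond 0 →J1
bond 1 →J1
bond 2 →J1
bond 3 →I1
bond 4 →J1
bond 5 →J1

#1 stroke→J1  (Se1: effort source, stroke at far end)
#5 stroke→J1  (Se2 (Se) sets effort on bond)
#0 stroke→J1  (C1: C, integral causality)
#3 stroke→I1  (prefer integral on I1)
#2 stroke→J1  (1-jn J1 has f-setter on 3)
#4 stroke→J1  (1-jn J1 has f-setter on 3)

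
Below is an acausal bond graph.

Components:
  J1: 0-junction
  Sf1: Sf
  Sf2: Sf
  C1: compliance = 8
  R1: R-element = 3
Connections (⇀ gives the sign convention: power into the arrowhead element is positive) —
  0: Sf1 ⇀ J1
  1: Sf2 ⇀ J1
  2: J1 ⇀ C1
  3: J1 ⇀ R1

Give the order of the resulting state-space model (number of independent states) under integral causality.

β0 stroke at Sf1  (Sf1 (Sf) sets flow on bond)
β1 stroke at Sf2  (Sf2 fixes flow; stroke at Sf2)
β2 stroke at J1  (C1 outputs effort q/C1)
β3 stroke at R1  (common-e at J1 fixed by 2)

1  (C1 all integral)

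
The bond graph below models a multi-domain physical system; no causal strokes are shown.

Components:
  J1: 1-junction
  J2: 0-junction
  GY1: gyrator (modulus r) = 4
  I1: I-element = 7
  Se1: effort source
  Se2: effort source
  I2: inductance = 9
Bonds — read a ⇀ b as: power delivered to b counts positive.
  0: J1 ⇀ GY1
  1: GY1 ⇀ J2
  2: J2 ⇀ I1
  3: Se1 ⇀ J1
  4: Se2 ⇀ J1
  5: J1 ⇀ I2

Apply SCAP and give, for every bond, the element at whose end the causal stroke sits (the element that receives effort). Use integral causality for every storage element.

#3 stroke→J1  (Se1: effort source, stroke at far end)
#4 stroke→J1  (Se2: effort source, stroke at far end)
#2 stroke→I1  (I1 integral (f out))
#1 stroke→J2  (closing 0-jn rule on J2)
#0 stroke→J1  (GY1 both-in/both-out from 1)
#5 stroke→I2  (J1 needs exactly one f-in)

#0 stroke at J1
#1 stroke at J2
#2 stroke at I1
#3 stroke at J1
#4 stroke at J1
#5 stroke at I2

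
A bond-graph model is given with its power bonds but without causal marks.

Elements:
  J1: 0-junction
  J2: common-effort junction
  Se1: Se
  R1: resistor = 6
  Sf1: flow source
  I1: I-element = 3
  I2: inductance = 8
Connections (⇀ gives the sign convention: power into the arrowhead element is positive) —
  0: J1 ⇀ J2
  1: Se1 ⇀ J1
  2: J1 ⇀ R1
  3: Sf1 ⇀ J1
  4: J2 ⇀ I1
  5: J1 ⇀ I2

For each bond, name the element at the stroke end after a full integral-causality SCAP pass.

b0 →J2
b1 →J1
b2 →R1
b3 →Sf1
b4 →I1
b5 →I2

bond 1 |J1  (Se1: effort source, stroke at far end)
bond 3 |Sf1  (Sf1 fixes flow; stroke at Sf1)
bond 0 |J2  (common-e at J1 fixed by 1)
bond 2 |R1  (common-e at J1 fixed by 1)
bond 5 |I2  (0-jn J1 has e-setter on 1)
bond 4 |I1  (J2 effort already set via bond 0)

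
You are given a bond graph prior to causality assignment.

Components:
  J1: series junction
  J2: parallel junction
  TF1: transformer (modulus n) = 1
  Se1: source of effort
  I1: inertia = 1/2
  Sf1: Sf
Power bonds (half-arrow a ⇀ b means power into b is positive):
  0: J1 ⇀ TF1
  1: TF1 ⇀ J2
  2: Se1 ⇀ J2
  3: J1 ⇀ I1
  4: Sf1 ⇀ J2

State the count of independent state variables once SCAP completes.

bond 2 |J2  (Se1 (Se) sets effort on bond)
bond 4 |Sf1  (Sf1 (Sf) sets flow on bond)
bond 1 |TF1  (common-e at J2 fixed by 2)
bond 0 |J1  (TF1: transformer flips bond 1)
bond 3 |I1  (J1: last free bond brings flow in)

1  (I1 all integral)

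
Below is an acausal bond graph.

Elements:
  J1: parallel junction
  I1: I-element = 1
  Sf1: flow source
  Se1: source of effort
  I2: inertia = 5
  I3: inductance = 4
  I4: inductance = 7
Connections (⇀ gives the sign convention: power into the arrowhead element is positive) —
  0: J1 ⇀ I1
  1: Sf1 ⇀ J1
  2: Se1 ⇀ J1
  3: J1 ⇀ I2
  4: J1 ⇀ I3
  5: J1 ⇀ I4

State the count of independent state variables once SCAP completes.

β1 →Sf1  (Sf1 fixes flow; stroke at Sf1)
β2 →J1  (source Se1 imposes e)
β0 →I1  (common-e at J1 fixed by 2)
β3 →I2  (J1 effort already set via bond 2)
β4 →I3  (J1: bond 2 brought effort, rest push out)
β5 →I4  (J1: bond 2 brought effort, rest push out)

4  (I1, I2, I3, I4 all integral)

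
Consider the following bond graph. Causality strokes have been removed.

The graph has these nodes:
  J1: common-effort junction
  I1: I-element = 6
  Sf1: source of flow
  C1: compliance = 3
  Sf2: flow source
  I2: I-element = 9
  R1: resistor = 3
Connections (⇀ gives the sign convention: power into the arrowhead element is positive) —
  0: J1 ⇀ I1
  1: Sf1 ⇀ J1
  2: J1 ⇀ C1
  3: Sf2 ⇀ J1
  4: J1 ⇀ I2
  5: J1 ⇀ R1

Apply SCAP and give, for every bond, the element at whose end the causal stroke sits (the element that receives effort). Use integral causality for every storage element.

bond 1 stroke at Sf1  (Sf1 (Sf) sets flow on bond)
bond 3 stroke at Sf2  (Sf2: flow source, stroke at near end)
bond 0 stroke at I1  (I1 integral (f out))
bond 2 stroke at J1  (C1: C, integral causality)
bond 4 stroke at I2  (0-jn J1 has e-setter on 2)
bond 5 stroke at R1  (J1: bond 2 brought effort, rest push out)

#0 |I1
#1 |Sf1
#2 |J1
#3 |Sf2
#4 |I2
#5 |R1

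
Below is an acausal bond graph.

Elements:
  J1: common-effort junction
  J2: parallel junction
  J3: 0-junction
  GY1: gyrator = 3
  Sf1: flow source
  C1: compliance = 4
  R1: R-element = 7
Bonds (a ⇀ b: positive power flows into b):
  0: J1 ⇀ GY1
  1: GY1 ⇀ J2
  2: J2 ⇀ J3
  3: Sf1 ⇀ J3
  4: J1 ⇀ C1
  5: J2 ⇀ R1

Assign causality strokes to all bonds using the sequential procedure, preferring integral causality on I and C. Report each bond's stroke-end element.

β3 →Sf1  (Sf1: flow source, stroke at near end)
β2 →J3  (J3 needs exactly one e-in)
β4 →J1  (C1: C, integral causality)
β0 →GY1  (J1 effort already set via bond 4)
β1 →GY1  (through GY1, causality inverts; strokes same side of GY1)
β5 →J2  (only one effort-in slot at J2)

bond 0 →GY1
bond 1 →GY1
bond 2 →J3
bond 3 →Sf1
bond 4 →J1
bond 5 →J2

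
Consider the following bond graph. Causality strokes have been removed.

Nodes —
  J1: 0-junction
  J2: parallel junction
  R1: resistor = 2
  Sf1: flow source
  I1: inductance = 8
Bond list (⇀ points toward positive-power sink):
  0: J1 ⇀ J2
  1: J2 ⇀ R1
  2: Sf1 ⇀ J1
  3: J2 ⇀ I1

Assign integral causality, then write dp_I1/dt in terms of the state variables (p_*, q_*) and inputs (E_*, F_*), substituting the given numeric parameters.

dp_I1/dt = 2*F_Sf1 - p_I1/4

β2 |Sf1  (Sf1: flow source, stroke at near end)
β0 |J1  (only one effort-in slot at J1)
β3 |I1  (I1 integral (f out))
β1 |J2  (closing 0-jn rule on J2)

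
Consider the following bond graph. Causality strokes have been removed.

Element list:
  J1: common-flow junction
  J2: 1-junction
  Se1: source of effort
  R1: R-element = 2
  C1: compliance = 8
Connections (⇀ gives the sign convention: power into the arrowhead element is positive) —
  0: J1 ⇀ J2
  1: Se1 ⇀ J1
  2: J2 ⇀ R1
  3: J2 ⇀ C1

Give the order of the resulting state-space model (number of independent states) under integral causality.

#1 stroke→J1  (Se1: effort source, stroke at far end)
#0 stroke→J2  (closing 1-jn rule on J1)
#3 stroke→J2  (C1: C, integral causality)
#2 stroke→R1  (J2: last free bond brings flow in)

1  (C1 all integral)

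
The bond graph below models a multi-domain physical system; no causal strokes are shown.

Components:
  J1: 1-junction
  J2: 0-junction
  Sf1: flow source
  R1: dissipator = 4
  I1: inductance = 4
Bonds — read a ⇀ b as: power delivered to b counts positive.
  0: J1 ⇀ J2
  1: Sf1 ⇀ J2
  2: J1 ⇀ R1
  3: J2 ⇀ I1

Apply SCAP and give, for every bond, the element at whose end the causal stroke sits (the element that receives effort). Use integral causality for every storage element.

b1 stroke→Sf1  (source Sf1 imposes f)
b3 stroke→I1  (I1 integral (f out))
b0 stroke→J2  (closing 0-jn rule on J2)
b2 stroke→J1  (J1: bond 0 brought flow, rest push out)

b0 stroke at J2
b1 stroke at Sf1
b2 stroke at J1
b3 stroke at I1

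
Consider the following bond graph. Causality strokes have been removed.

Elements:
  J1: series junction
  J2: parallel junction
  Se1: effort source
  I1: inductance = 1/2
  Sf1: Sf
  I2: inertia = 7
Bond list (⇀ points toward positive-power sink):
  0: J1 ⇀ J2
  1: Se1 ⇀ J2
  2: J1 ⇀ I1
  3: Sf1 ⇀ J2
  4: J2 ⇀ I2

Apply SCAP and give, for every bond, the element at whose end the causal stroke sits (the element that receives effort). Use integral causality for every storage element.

#1 →J2  (Se1 fixes effort; stroke away)
#3 →Sf1  (Sf1: flow source, stroke at near end)
#0 →J1  (common-e at J2 fixed by 1)
#4 →I2  (common-e at J2 fixed by 1)
#2 →I1  (J1: last free bond brings flow in)

#0 →J1
#1 →J2
#2 →I1
#3 →Sf1
#4 →I2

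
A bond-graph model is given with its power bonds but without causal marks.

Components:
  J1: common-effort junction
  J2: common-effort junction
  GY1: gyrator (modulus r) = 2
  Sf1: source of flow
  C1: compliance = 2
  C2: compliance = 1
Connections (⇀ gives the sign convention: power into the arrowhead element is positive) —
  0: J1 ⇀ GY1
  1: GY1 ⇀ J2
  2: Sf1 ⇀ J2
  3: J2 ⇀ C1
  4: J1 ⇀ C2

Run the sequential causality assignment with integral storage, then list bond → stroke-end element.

β2 stroke→Sf1  (Sf1 (Sf) sets flow on bond)
β3 stroke→J2  (prefer integral on C1)
β1 stroke→GY1  (J2: bond 3 brought effort, rest push out)
β0 stroke→GY1  (GY GY1: same side as bond 1)
β4 stroke→J1  (closing 0-jn rule on J1)

b0 |GY1
b1 |GY1
b2 |Sf1
b3 |J2
b4 |J1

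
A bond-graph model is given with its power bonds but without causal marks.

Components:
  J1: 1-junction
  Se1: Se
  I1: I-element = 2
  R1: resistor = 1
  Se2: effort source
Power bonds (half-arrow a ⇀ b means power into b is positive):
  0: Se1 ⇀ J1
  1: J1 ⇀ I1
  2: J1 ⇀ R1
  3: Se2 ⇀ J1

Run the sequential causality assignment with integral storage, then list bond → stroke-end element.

b0 →J1  (Se1 fixes effort; stroke away)
b3 →J1  (source Se2 imposes e)
b1 →I1  (I1: I, integral causality)
b2 →J1  (common-f at J1 fixed by 1)

β0 stroke at J1
β1 stroke at I1
β2 stroke at J1
β3 stroke at J1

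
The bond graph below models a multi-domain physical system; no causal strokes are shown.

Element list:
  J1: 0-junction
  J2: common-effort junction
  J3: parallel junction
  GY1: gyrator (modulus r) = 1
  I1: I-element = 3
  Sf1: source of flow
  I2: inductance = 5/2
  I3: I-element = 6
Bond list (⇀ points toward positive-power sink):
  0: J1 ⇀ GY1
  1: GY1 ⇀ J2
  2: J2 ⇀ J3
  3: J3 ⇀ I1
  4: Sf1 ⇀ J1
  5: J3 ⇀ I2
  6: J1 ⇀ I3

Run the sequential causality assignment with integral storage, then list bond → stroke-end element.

bond 0 |J1
bond 1 |J2
bond 2 |J3
bond 3 |I1
bond 4 |Sf1
bond 5 |I2
bond 6 |I3

β4 stroke at Sf1  (Sf1: flow source, stroke at near end)
β3 stroke at I1  (I1 outputs flow p/I1)
β5 stroke at I2  (I2: I, integral causality)
β2 stroke at J3  (closing 0-jn rule on J3)
β1 stroke at J2  (closing 0-jn rule on J2)
β0 stroke at J1  (GY1: gyrator matches bond 1)
β6 stroke at I3  (0-jn J1 has e-setter on 0)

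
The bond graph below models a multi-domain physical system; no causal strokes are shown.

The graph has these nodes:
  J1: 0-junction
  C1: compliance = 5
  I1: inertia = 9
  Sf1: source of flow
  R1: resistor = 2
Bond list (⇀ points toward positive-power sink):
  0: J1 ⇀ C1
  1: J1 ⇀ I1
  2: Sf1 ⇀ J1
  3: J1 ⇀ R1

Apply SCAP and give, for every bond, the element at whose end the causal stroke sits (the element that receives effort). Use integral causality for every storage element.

b0 |J1
b1 |I1
b2 |Sf1
b3 |R1

β2 |Sf1  (Sf1 (Sf) sets flow on bond)
β0 |J1  (C1: C, integral causality)
β1 |I1  (J1 effort already set via bond 0)
β3 |R1  (common-e at J1 fixed by 0)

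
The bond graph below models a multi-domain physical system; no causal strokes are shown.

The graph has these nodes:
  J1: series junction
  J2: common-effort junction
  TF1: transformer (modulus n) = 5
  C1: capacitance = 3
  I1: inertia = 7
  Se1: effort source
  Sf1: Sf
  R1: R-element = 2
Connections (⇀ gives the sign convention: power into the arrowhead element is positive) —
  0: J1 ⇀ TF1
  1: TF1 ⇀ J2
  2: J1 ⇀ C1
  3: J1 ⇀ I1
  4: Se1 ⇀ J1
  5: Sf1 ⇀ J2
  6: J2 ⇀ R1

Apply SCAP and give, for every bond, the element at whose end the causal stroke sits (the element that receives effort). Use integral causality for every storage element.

β0 stroke at J1
β1 stroke at TF1
β2 stroke at J1
β3 stroke at I1
β4 stroke at J1
β5 stroke at Sf1
β6 stroke at J2

β4 →J1  (Se1 (Se) sets effort on bond)
β5 →Sf1  (Sf1 fixes flow; stroke at Sf1)
β2 →J1  (prefer integral on C1)
β3 →I1  (prefer integral on I1)
β0 →J1  (1-jn J1 has f-setter on 3)
β1 →TF1  (TF1: transformer flips bond 0)
β6 →J2  (only one effort-in slot at J2)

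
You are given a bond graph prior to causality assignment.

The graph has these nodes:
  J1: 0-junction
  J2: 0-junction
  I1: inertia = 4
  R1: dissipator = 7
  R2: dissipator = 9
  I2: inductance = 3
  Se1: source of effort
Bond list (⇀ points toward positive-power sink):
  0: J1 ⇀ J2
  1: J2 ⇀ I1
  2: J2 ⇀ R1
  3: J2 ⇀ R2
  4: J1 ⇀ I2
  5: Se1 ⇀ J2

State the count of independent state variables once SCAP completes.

2  (I1, I2 all integral)

β5 |J2  (Se1: effort source, stroke at far end)
β0 |J1  (J2: bond 5 brought effort, rest push out)
β1 |I1  (J2: bond 5 brought effort, rest push out)
β2 |R1  (common-e at J2 fixed by 5)
β3 |R2  (0-jn J2 has e-setter on 5)
β4 |I2  (J1: bond 0 brought effort, rest push out)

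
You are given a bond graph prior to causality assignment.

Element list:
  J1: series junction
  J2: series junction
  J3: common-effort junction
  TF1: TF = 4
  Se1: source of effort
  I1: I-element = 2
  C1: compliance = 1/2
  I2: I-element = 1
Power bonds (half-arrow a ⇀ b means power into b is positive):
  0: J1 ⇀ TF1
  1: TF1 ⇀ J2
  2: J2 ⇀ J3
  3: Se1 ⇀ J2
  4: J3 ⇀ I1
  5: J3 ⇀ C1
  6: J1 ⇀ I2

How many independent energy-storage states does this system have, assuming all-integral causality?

3  (C1, I1, I2 all integral)

#3 stroke at J2  (Se1: effort source, stroke at far end)
#4 stroke at I1  (I1 integral (f out))
#5 stroke at J3  (prefer integral on C1)
#2 stroke at J2  (J3 effort already set via bond 5)
#1 stroke at TF1  (closing 1-jn rule on J2)
#0 stroke at J1  (through TF1, causality passes straight; one stroke at TF1)
#6 stroke at I2  (J1: last free bond brings flow in)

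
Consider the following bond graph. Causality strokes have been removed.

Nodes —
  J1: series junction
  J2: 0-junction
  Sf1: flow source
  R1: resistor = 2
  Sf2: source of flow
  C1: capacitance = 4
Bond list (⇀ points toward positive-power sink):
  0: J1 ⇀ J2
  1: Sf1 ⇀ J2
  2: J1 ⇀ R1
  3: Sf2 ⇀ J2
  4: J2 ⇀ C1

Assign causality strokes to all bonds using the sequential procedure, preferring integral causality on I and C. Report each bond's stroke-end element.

b1 |Sf1  (Sf1 (Sf) sets flow on bond)
b3 |Sf2  (Sf2: flow source, stroke at near end)
b4 |J2  (prefer integral on C1)
b0 |J1  (common-e at J2 fixed by 4)
b2 |R1  (J1 needs exactly one f-in)

β0 stroke at J1
β1 stroke at Sf1
β2 stroke at R1
β3 stroke at Sf2
β4 stroke at J2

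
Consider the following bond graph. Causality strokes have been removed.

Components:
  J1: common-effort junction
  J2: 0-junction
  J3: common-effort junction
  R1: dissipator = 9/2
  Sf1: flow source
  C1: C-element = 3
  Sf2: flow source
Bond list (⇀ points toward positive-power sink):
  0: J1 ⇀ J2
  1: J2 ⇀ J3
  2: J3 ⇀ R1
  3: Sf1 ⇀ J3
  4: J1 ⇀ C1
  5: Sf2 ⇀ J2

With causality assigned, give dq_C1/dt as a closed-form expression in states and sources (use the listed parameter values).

dq_C1/dt = F_Sf1 + F_Sf2 - 2*q_C1/27

bond 3 |Sf1  (Sf1: flow source, stroke at near end)
bond 5 |Sf2  (source Sf2 imposes f)
bond 4 |J1  (prefer integral on C1)
bond 0 |J2  (J1: bond 4 brought effort, rest push out)
bond 1 |J3  (J2: bond 0 brought effort, rest push out)
bond 2 |R1  (J3: bond 1 brought effort, rest push out)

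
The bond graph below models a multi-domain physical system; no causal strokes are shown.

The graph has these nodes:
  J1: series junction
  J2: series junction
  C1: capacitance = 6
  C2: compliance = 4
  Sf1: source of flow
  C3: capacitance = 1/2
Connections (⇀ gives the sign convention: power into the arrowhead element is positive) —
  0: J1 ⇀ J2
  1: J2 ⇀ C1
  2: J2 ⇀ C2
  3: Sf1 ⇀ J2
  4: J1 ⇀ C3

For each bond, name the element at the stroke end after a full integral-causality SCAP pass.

bond 0 |J2
bond 1 |J2
bond 2 |J2
bond 3 |Sf1
bond 4 |J1

bond 3 stroke at Sf1  (source Sf1 imposes f)
bond 0 stroke at J2  (J2: bond 3 brought flow, rest push out)
bond 1 stroke at J2  (1-jn J2 has f-setter on 3)
bond 2 stroke at J2  (common-f at J2 fixed by 3)
bond 4 stroke at J1  (J1 flow already set via bond 0)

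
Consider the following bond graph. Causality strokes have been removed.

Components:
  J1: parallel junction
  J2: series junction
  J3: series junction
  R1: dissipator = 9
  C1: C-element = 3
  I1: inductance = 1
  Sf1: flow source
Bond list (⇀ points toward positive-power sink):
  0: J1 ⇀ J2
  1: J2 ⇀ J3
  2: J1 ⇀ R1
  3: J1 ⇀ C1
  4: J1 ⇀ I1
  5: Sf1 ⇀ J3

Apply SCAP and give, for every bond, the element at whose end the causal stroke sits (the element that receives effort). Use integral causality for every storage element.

b0 stroke at J2
b1 stroke at J3
b2 stroke at R1
b3 stroke at J1
b4 stroke at I1
b5 stroke at Sf1

bond 5 stroke→Sf1  (source Sf1 imposes f)
bond 1 stroke→J3  (1-jn J3 has f-setter on 5)
bond 0 stroke→J2  (common-f at J2 fixed by 1)
bond 3 stroke→J1  (C1 integral (e out))
bond 2 stroke→R1  (0-jn J1 has e-setter on 3)
bond 4 stroke→I1  (J1: bond 3 brought effort, rest push out)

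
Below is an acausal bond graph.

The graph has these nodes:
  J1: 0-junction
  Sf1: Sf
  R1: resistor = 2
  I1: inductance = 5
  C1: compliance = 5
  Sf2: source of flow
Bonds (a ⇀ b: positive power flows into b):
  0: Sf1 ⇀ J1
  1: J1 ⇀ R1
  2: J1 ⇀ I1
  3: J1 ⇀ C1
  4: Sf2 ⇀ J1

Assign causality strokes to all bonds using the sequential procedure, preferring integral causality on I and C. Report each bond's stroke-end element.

b0 stroke at Sf1
b1 stroke at R1
b2 stroke at I1
b3 stroke at J1
b4 stroke at Sf2

#0 |Sf1  (Sf1: flow source, stroke at near end)
#4 |Sf2  (Sf2 (Sf) sets flow on bond)
#2 |I1  (I1: I, integral causality)
#3 |J1  (C1 outputs effort q/C1)
#1 |R1  (0-jn J1 has e-setter on 3)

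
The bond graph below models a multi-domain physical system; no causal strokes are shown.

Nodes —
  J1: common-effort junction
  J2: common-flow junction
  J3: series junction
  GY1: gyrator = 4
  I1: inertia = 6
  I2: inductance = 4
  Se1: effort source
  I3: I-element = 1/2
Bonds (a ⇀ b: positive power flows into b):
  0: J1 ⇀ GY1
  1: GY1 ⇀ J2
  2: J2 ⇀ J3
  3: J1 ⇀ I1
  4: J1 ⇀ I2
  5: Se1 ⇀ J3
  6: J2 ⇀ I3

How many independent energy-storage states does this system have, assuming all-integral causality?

3  (I1, I2, I3 all integral)

#5 |J3  (Se1 fixes effort; stroke away)
#2 |J2  (only one flow-in slot at J3)
#3 |I1  (I1: I, integral causality)
#4 |I2  (I2: I, integral causality)
#0 |J1  (only one effort-in slot at J1)
#1 |J2  (GY1 both-in/both-out from 0)
#6 |I3  (closing 1-jn rule on J2)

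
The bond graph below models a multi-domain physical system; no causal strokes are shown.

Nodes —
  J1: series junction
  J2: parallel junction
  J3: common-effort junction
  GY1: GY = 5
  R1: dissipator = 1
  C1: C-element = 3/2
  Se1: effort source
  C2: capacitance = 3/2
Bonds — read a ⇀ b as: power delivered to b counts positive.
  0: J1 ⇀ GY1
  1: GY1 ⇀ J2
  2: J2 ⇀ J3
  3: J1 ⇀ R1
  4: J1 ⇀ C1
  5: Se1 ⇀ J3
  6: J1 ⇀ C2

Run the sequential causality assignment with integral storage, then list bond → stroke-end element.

b5 stroke at J3  (Se1: effort source, stroke at far end)
b2 stroke at J2  (common-e at J3 fixed by 5)
b1 stroke at GY1  (J2 effort already set via bond 2)
b0 stroke at GY1  (GY GY1: same side as bond 1)
b3 stroke at J1  (1-jn J1 has f-setter on 0)
b4 stroke at J1  (J1 flow already set via bond 0)
b6 stroke at J1  (1-jn J1 has f-setter on 0)

bond 0 stroke→GY1
bond 1 stroke→GY1
bond 2 stroke→J2
bond 3 stroke→J1
bond 4 stroke→J1
bond 5 stroke→J3
bond 6 stroke→J1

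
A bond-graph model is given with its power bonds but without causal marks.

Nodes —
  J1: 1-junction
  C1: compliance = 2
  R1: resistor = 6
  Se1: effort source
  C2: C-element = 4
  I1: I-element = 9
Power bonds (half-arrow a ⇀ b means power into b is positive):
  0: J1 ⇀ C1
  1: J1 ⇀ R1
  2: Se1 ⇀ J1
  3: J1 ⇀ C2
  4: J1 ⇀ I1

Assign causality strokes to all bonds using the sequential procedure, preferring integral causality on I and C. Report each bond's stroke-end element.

β0 stroke→J1
β1 stroke→J1
β2 stroke→J1
β3 stroke→J1
β4 stroke→I1

b2 stroke at J1  (Se1 (Se) sets effort on bond)
b0 stroke at J1  (C1: C, integral causality)
b3 stroke at J1  (C2 outputs effort q/C2)
b4 stroke at I1  (prefer integral on I1)
b1 stroke at J1  (common-f at J1 fixed by 4)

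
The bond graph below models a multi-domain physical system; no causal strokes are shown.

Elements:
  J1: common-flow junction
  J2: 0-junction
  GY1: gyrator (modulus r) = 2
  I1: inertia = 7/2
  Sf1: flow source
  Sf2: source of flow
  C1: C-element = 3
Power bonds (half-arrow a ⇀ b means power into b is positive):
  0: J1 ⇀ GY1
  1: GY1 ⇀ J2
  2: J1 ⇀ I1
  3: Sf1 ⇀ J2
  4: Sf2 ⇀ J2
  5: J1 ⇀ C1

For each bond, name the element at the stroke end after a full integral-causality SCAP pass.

#3 →Sf1  (Sf1: flow source, stroke at near end)
#4 →Sf2  (Sf2: flow source, stroke at near end)
#1 →J2  (only one effort-in slot at J2)
#0 →J1  (GY1 both-in/both-out from 1)
#2 →I1  (I1: I, integral causality)
#5 →J1  (common-f at J1 fixed by 2)

β0 |J1
β1 |J2
β2 |I1
β3 |Sf1
β4 |Sf2
β5 |J1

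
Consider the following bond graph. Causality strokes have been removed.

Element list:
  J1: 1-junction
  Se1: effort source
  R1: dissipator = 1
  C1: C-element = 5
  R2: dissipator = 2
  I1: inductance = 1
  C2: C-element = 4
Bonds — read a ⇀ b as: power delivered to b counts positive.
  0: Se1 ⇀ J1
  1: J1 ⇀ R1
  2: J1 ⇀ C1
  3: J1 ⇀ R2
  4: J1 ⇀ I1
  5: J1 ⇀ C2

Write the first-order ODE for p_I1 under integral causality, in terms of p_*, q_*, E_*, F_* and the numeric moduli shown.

dp_I1/dt = E_Se1 - 3*p_I1 - q_C1/5 - q_C2/4

b0 →J1  (Se1: effort source, stroke at far end)
b2 →J1  (C1 outputs effort q/C1)
b4 →I1  (prefer integral on I1)
b1 →J1  (J1: bond 4 brought flow, rest push out)
b3 →J1  (common-f at J1 fixed by 4)
b5 →J1  (common-f at J1 fixed by 4)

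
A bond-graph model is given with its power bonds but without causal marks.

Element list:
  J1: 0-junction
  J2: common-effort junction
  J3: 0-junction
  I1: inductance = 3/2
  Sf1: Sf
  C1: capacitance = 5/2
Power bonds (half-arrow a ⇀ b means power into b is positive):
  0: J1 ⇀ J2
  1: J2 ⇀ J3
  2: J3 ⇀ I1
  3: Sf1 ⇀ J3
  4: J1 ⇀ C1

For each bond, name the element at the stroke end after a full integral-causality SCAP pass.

β0 stroke→J2
β1 stroke→J3
β2 stroke→I1
β3 stroke→Sf1
β4 stroke→J1

b3 |Sf1  (source Sf1 imposes f)
b2 |I1  (I1 integral (f out))
b1 |J3  (closing 0-jn rule on J3)
b0 |J2  (closing 0-jn rule on J2)
b4 |J1  (only one effort-in slot at J1)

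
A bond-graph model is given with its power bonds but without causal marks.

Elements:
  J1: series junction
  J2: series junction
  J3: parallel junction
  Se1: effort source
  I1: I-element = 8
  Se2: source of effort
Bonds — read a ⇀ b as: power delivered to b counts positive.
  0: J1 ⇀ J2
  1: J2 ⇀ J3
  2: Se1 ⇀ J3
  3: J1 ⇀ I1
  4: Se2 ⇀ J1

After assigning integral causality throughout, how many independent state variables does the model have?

bond 2 →J3  (Se1 fixes effort; stroke away)
bond 4 →J1  (Se2: effort source, stroke at far end)
bond 1 →J2  (J3 effort already set via bond 2)
bond 0 →J1  (J2: last free bond brings flow in)
bond 3 →I1  (J1 needs exactly one f-in)

1  (I1 all integral)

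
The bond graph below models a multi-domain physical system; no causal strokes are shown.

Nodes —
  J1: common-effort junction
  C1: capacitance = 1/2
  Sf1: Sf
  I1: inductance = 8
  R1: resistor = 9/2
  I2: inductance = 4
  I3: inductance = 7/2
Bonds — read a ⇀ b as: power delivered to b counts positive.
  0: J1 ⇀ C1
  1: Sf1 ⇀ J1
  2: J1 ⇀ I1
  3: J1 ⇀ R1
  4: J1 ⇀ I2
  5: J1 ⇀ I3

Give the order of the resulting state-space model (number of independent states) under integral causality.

b1 →Sf1  (Sf1 fixes flow; stroke at Sf1)
b0 →J1  (C1: C, integral causality)
b2 →I1  (0-jn J1 has e-setter on 0)
b3 →R1  (0-jn J1 has e-setter on 0)
b4 →I2  (0-jn J1 has e-setter on 0)
b5 →I3  (0-jn J1 has e-setter on 0)

4  (C1, I1, I2, I3 all integral)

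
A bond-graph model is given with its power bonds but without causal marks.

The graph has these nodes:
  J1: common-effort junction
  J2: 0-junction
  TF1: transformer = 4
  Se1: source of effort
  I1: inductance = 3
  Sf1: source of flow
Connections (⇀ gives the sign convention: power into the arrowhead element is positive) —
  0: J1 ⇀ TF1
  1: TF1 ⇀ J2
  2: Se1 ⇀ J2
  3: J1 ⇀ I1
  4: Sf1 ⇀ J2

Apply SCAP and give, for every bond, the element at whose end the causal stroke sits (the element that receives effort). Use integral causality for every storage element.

β0 stroke→J1
β1 stroke→TF1
β2 stroke→J2
β3 stroke→I1
β4 stroke→Sf1

b2 stroke at J2  (Se1 (Se) sets effort on bond)
b4 stroke at Sf1  (source Sf1 imposes f)
b1 stroke at TF1  (J2: bond 2 brought effort, rest push out)
b0 stroke at J1  (through TF1, causality passes straight; one stroke at TF1)
b3 stroke at I1  (J1: bond 0 brought effort, rest push out)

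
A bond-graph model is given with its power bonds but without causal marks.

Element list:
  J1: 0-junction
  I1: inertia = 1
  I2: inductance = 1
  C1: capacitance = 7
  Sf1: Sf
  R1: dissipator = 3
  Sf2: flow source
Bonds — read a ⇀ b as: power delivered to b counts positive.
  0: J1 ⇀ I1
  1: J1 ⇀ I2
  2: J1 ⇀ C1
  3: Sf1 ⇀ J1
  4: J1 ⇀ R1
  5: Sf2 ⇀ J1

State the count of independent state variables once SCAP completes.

bond 3 |Sf1  (Sf1: flow source, stroke at near end)
bond 5 |Sf2  (Sf2 fixes flow; stroke at Sf2)
bond 0 |I1  (prefer integral on I1)
bond 1 |I2  (prefer integral on I2)
bond 2 |J1  (prefer integral on C1)
bond 4 |R1  (J1 effort already set via bond 2)

3  (C1, I1, I2 all integral)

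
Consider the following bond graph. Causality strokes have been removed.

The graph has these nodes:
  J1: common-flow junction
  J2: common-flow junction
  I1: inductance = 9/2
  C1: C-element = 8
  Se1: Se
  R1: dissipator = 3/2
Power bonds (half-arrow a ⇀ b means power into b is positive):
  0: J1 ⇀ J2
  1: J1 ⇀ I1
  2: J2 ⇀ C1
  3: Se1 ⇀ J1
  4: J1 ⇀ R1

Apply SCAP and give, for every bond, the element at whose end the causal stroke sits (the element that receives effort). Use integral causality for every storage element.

#0 stroke→J1
#1 stroke→I1
#2 stroke→J2
#3 stroke→J1
#4 stroke→J1

bond 3 |J1  (source Se1 imposes e)
bond 1 |I1  (I1 outputs flow p/I1)
bond 0 |J1  (J1: bond 1 brought flow, rest push out)
bond 4 |J1  (1-jn J1 has f-setter on 1)
bond 2 |J2  (J2 flow already set via bond 0)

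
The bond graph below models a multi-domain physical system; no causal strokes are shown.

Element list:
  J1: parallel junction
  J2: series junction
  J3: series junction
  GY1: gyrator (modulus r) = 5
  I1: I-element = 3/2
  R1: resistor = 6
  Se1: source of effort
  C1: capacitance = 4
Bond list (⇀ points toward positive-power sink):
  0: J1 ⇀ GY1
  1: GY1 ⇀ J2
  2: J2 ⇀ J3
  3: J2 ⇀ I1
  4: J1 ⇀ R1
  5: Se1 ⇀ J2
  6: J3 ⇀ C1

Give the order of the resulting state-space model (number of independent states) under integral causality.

bond 5 →J2  (source Se1 imposes e)
bond 3 →I1  (I1: I, integral causality)
bond 1 →J2  (J2 flow already set via bond 3)
bond 2 →J2  (1-jn J2 has f-setter on 3)
bond 6 →J3  (1-jn J3 has f-setter on 2)
bond 0 →J1  (GY GY1: same side as bond 1)
bond 4 →R1  (J1 effort already set via bond 0)

2  (C1, I1 all integral)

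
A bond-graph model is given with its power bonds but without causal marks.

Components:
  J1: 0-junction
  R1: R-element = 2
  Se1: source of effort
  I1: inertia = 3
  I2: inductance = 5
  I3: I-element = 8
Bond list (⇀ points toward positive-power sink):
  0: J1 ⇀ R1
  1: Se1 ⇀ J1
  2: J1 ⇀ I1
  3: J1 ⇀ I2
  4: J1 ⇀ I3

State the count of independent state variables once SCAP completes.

b1 stroke→J1  (Se1 fixes effort; stroke away)
b0 stroke→R1  (0-jn J1 has e-setter on 1)
b2 stroke→I1  (common-e at J1 fixed by 1)
b3 stroke→I2  (J1: bond 1 brought effort, rest push out)
b4 stroke→I3  (J1 effort already set via bond 1)

3  (I1, I2, I3 all integral)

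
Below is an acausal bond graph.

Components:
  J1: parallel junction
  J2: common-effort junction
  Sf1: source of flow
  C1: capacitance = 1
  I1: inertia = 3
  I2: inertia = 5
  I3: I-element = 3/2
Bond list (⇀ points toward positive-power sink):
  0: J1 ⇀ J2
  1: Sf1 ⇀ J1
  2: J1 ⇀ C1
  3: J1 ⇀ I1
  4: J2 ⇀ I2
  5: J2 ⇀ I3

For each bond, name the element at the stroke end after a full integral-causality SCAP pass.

#1 |Sf1  (Sf1: flow source, stroke at near end)
#2 |J1  (C1: C, integral causality)
#0 |J2  (J1 effort already set via bond 2)
#3 |I1  (0-jn J1 has e-setter on 2)
#4 |I2  (common-e at J2 fixed by 0)
#5 |I3  (0-jn J2 has e-setter on 0)

b0 stroke→J2
b1 stroke→Sf1
b2 stroke→J1
b3 stroke→I1
b4 stroke→I2
b5 stroke→I3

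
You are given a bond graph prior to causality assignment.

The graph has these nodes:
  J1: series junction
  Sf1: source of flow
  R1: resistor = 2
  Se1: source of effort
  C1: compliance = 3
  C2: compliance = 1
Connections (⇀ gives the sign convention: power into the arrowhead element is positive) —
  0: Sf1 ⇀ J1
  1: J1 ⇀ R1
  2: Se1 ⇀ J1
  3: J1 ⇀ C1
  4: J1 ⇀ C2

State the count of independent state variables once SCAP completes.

2  (C1, C2 all integral)

β0 stroke at Sf1  (Sf1 fixes flow; stroke at Sf1)
β2 stroke at J1  (source Se1 imposes e)
β1 stroke at J1  (common-f at J1 fixed by 0)
β3 stroke at J1  (1-jn J1 has f-setter on 0)
β4 stroke at J1  (J1 flow already set via bond 0)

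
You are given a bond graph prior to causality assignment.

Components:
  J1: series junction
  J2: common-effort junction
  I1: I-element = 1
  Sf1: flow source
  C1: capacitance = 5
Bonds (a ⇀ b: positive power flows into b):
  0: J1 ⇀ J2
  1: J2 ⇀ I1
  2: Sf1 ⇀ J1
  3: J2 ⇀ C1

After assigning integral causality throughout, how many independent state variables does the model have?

2  (C1, I1 all integral)

bond 2 stroke at Sf1  (source Sf1 imposes f)
bond 0 stroke at J1  (common-f at J1 fixed by 2)
bond 1 stroke at I1  (I1 integral (f out))
bond 3 stroke at J2  (J2: last free bond brings effort in)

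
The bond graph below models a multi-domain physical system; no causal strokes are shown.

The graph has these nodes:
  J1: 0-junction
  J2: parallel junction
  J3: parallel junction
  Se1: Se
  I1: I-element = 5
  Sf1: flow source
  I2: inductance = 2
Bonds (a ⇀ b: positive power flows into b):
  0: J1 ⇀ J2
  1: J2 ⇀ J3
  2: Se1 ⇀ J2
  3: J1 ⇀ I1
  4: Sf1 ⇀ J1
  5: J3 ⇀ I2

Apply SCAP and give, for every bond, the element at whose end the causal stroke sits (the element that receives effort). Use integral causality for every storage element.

β2 stroke→J2  (source Se1 imposes e)
β4 stroke→Sf1  (source Sf1 imposes f)
β0 stroke→J1  (J2 effort already set via bond 2)
β1 stroke→J3  (J2: bond 2 brought effort, rest push out)
β5 stroke→I2  (J3: bond 1 brought effort, rest push out)
β3 stroke→I1  (0-jn J1 has e-setter on 0)

b0 stroke→J1
b1 stroke→J3
b2 stroke→J2
b3 stroke→I1
b4 stroke→Sf1
b5 stroke→I2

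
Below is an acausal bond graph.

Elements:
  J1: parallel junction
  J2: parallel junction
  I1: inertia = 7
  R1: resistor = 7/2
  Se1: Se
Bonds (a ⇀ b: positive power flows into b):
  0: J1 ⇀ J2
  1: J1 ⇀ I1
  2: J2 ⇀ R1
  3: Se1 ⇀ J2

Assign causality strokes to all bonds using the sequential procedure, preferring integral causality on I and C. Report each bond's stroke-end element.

b3 stroke at J2  (Se1 (Se) sets effort on bond)
b0 stroke at J1  (J2: bond 3 brought effort, rest push out)
b2 stroke at R1  (common-e at J2 fixed by 3)
b1 stroke at I1  (0-jn J1 has e-setter on 0)

β0 stroke at J1
β1 stroke at I1
β2 stroke at R1
β3 stroke at J2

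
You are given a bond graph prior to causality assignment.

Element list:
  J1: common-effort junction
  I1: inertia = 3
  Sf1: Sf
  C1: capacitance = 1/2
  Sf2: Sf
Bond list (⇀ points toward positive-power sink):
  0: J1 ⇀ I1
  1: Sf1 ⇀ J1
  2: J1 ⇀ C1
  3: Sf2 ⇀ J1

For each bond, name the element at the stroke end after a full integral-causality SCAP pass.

b1 stroke→Sf1  (Sf1 (Sf) sets flow on bond)
b3 stroke→Sf2  (Sf2 fixes flow; stroke at Sf2)
b0 stroke→I1  (prefer integral on I1)
b2 stroke→J1  (J1 needs exactly one e-in)

b0 |I1
b1 |Sf1
b2 |J1
b3 |Sf2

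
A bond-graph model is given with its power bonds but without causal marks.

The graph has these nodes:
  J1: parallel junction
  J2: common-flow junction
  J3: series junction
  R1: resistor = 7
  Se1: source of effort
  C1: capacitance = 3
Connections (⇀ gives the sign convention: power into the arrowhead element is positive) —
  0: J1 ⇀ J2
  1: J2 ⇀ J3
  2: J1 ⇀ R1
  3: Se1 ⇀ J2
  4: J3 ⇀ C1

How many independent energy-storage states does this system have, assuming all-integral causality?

1  (C1 all integral)

β3 stroke at J2  (Se1 (Se) sets effort on bond)
β4 stroke at J3  (prefer integral on C1)
β1 stroke at J2  (J3 needs exactly one f-in)
β0 stroke at J1  (J2 needs exactly one f-in)
β2 stroke at R1  (0-jn J1 has e-setter on 0)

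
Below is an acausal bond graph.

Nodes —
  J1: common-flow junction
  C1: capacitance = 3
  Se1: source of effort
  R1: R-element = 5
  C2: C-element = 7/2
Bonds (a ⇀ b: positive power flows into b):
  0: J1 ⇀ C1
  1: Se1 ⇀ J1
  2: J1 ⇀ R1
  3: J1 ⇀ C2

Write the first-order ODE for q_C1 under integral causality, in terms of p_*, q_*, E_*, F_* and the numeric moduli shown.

bond 1 →J1  (Se1 fixes effort; stroke away)
bond 0 →J1  (prefer integral on C1)
bond 3 →J1  (C2 integral (e out))
bond 2 →R1  (only one flow-in slot at J1)

dq_C1/dt = E_Se1/5 - q_C1/15 - 2*q_C2/35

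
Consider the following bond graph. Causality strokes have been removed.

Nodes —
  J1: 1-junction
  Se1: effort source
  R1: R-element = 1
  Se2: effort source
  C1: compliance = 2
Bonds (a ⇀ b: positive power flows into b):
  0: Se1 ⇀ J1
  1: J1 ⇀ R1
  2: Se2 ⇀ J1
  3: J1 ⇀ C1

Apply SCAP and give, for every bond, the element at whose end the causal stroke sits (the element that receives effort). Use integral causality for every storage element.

β0 stroke→J1
β1 stroke→R1
β2 stroke→J1
β3 stroke→J1

#0 stroke at J1  (Se1: effort source, stroke at far end)
#2 stroke at J1  (Se2: effort source, stroke at far end)
#3 stroke at J1  (C1: C, integral causality)
#1 stroke at R1  (J1 needs exactly one f-in)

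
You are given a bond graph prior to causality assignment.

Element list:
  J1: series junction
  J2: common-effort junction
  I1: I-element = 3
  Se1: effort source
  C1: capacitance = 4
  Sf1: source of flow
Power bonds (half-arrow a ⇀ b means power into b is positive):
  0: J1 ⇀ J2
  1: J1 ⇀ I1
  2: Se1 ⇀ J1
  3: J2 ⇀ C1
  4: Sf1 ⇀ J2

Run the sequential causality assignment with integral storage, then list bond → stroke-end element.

b0 |J1
b1 |I1
b2 |J1
b3 |J2
b4 |Sf1

β2 stroke→J1  (Se1 (Se) sets effort on bond)
β4 stroke→Sf1  (Sf1: flow source, stroke at near end)
β1 stroke→I1  (I1 integral (f out))
β0 stroke→J1  (common-f at J1 fixed by 1)
β3 stroke→J2  (J2: last free bond brings effort in)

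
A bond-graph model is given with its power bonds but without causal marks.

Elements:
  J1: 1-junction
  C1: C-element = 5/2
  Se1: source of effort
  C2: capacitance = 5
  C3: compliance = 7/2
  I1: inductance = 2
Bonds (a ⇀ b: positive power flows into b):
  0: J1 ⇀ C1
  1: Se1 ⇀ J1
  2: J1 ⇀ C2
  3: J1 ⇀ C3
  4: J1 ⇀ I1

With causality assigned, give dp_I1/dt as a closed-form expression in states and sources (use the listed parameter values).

dp_I1/dt = E_Se1 - 2*q_C1/5 - q_C2/5 - 2*q_C3/7

#1 stroke→J1  (Se1 fixes effort; stroke away)
#0 stroke→J1  (C1 outputs effort q/C1)
#2 stroke→J1  (C2 integral (e out))
#3 stroke→J1  (prefer integral on C3)
#4 stroke→I1  (closing 1-jn rule on J1)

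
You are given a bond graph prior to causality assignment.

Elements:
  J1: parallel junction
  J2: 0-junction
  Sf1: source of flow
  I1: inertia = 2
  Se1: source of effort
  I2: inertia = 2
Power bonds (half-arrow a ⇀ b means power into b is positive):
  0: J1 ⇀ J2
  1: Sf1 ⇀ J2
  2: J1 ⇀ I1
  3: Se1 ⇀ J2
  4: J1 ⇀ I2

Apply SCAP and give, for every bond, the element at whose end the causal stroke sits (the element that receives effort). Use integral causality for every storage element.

bond 1 stroke→Sf1  (Sf1: flow source, stroke at near end)
bond 3 stroke→J2  (Se1 (Se) sets effort on bond)
bond 0 stroke→J1  (0-jn J2 has e-setter on 3)
bond 2 stroke→I1  (J1: bond 0 brought effort, rest push out)
bond 4 stroke→I2  (J1 effort already set via bond 0)

b0 |J1
b1 |Sf1
b2 |I1
b3 |J2
b4 |I2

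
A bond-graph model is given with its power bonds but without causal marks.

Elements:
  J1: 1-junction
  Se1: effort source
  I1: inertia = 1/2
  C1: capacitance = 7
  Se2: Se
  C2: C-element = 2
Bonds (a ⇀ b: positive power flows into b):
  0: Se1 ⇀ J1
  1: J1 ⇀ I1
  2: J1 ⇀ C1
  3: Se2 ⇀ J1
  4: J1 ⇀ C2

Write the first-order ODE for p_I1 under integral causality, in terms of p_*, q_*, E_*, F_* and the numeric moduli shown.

#0 stroke at J1  (Se1 (Se) sets effort on bond)
#3 stroke at J1  (Se2 fixes effort; stroke away)
#1 stroke at I1  (I1: I, integral causality)
#2 stroke at J1  (J1 flow already set via bond 1)
#4 stroke at J1  (J1 flow already set via bond 1)

dp_I1/dt = E_Se1 + E_Se2 - q_C1/7 - q_C2/2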